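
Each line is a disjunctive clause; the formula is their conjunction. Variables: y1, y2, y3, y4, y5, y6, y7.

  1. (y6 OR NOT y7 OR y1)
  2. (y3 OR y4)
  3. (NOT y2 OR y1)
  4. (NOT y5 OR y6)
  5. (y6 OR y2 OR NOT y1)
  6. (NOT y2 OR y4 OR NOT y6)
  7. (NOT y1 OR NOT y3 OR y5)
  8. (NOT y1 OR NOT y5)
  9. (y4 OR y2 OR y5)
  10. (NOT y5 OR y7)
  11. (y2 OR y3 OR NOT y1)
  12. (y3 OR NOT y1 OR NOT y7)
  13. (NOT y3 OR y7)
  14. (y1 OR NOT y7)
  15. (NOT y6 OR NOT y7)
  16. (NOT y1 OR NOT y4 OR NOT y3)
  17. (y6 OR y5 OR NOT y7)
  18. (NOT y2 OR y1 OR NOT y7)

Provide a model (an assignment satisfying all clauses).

y1=F, y2=F, y3=F, y4=T, y5=F, y6=F, y7=F

Check each clause:
  1. (y1 OR NOT y7 OR y6) — NOT y7 is true.
  2. (y3 OR y4) — y4 is true.
  3. (y1 OR NOT y2) — NOT y2 is true.
  4. (NOT y5 OR y6) — NOT y5 is true.
  5. (y6 OR y2 OR NOT y1) — NOT y1 is true.
  6. (NOT y6 OR y4 OR NOT y2) — NOT y6 is true.
  7. (y5 OR NOT y1 OR NOT y3) — NOT y3 is true.
  8. (NOT y5 OR NOT y1) — NOT y5 is true.
  9. (y5 OR y4 OR y2) — y4 is true.
  10. (NOT y5 OR y7) — NOT y5 is true.
  11. (y3 OR y2 OR NOT y1) — NOT y1 is true.
  12. (y3 OR NOT y1 OR NOT y7) — NOT y7 is true.
  13. (y7 OR NOT y3) — NOT y3 is true.
  14. (NOT y7 OR y1) — NOT y7 is true.
  15. (NOT y7 OR NOT y6) — NOT y7 is true.
  16. (NOT y1 OR NOT y4 OR NOT y3) — NOT y3 is true.
  17. (y5 OR NOT y7 OR y6) — NOT y7 is true.
  18. (y1 OR NOT y2 OR NOT y7) — NOT y7 is true.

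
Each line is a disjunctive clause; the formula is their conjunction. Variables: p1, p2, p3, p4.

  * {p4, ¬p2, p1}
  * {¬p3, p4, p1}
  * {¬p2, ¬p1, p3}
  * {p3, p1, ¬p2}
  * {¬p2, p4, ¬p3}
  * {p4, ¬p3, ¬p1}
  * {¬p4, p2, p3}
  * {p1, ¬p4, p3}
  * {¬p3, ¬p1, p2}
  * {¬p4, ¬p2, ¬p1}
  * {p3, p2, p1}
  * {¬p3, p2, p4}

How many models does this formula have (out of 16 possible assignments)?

The models are:
  p1=0 p2=0 p3=1 p4=1
  p1=0 p2=1 p3=1 p4=1
  p1=1 p2=0 p3=0 p4=0
Count: 3.

3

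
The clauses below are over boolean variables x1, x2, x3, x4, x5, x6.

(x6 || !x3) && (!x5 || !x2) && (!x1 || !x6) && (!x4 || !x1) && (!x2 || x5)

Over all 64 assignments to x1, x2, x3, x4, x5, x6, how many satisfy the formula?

Split on x1, then x2.
  x1=T, x2=T: a clause becomes empty — 0.
  x1=T, x2=F: remaining (x3,x4,x5,x6) ∈ {(F,F,F,F); (F,F,T,F)} — 2.
  x1=F, x2=T: a clause becomes empty — 0.
  x1=F, x2=F: x4, x5 free; 3 ways for (x3,x6) × 2^2 = 12.
Total: 0 + 2 + 0 + 12 = 14.

14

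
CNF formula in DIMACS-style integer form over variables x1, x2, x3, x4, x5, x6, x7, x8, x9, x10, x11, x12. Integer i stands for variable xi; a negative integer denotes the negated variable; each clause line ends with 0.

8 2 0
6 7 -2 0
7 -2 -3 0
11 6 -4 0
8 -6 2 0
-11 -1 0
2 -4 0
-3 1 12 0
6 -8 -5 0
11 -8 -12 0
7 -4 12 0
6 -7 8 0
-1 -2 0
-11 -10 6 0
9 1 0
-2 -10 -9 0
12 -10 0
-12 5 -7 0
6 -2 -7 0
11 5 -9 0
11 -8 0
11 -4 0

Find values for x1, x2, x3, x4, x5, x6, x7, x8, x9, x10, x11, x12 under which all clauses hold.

Pure literal: x4 appears only negated; assign x4 = False.
Pure literal: x10 appears only negated; assign x10 = False.
Branch on x1: take x1 = False.
  then x9 is forced to True.
Set x2 = False and propagate.
  then x8 is forced to True.
  then x11 is forced to True.
The remaining clauses are satisfied by x3 = True, x5 = False, x6 = True, x7 = False, x12 = True.

x1 = 0, x2 = 0, x3 = 1, x4 = 0, x5 = 0, x6 = 1, x7 = 0, x8 = 1, x9 = 1, x10 = 0, x11 = 1, x12 = 1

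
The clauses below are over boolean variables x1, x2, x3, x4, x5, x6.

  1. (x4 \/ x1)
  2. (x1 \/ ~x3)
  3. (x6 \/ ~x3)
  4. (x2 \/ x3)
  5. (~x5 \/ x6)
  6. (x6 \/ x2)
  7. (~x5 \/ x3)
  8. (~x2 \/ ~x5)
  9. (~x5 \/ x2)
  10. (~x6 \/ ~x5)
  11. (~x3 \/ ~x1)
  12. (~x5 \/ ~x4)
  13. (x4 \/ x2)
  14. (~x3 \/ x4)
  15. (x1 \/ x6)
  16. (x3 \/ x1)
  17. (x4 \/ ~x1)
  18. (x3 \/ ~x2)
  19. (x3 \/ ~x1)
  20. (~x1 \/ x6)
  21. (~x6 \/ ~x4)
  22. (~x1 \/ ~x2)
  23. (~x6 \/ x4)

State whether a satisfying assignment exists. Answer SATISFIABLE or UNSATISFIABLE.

x1 = True:
  propagation gives x3=False; an empty clause results — contradiction.
x1 = False:
  propagation gives x4=True, x3=False; an empty clause results — contradiction.
Every branch closes, so no satisfying assignment exists.

UNSATISFIABLE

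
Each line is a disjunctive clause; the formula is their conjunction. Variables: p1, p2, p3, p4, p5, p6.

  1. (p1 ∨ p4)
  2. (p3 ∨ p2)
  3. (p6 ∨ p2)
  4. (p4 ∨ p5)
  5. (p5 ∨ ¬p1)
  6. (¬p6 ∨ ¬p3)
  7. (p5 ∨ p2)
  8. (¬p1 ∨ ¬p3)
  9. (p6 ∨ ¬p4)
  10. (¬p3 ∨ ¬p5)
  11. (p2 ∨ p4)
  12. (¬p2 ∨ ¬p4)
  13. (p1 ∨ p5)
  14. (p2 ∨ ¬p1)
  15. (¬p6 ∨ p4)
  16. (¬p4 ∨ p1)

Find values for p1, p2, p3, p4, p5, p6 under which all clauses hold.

Branch on p1: take p1 = True.
  then p5 is forced to True.
  then p3 is forced to False.
  then p2 is forced to True.
  then p4 is forced to False.
  then p6 is forced to False.

p1=T, p2=T, p3=F, p4=F, p5=T, p6=F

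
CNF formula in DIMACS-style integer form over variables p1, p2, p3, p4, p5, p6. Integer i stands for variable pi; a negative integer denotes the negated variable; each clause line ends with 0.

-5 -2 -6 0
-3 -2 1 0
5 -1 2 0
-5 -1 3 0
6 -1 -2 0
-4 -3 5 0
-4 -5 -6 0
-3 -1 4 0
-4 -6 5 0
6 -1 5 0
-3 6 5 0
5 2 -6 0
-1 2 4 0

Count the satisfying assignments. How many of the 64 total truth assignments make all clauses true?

Split on p5, then p1.
  p5=T, p1=T: remaining (p2,p3,p4,p6) ∈ {(F,T,T,F)} — 1.
  p5=T, p1=F: 8 of the 16 assignments to (p2,p3,p4,p6) work.
  p5=F, p1=T: remaining (p2,p3,p4,p6) ∈ {(T,F,F,T)} — 1.
  p5=F, p1=F: 5 of the 16 assignments to (p2,p3,p4,p6) work.
Total: 1 + 8 + 1 + 5 = 15.

15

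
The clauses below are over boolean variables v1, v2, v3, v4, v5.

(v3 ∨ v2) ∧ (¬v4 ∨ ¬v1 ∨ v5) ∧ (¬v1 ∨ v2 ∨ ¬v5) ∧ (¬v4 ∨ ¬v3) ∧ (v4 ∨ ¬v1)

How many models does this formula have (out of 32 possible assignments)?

9

Case analysis on v1 and v4:
  v1=1, v4=1: remaining (v2,v3,v5) ∈ {(1,0,1)} — 1.
  v1=1, v4=0: a clause becomes empty — 0.
  v1=0, v4=1: remaining (v2,v3,v5) ∈ {(1,0,0); (1,0,1)} — 2.
  v1=0, v4=0: v5 free; 3 ways for (v2,v3) × 2^1 = 6.
Total: 1 + 0 + 2 + 6 = 9.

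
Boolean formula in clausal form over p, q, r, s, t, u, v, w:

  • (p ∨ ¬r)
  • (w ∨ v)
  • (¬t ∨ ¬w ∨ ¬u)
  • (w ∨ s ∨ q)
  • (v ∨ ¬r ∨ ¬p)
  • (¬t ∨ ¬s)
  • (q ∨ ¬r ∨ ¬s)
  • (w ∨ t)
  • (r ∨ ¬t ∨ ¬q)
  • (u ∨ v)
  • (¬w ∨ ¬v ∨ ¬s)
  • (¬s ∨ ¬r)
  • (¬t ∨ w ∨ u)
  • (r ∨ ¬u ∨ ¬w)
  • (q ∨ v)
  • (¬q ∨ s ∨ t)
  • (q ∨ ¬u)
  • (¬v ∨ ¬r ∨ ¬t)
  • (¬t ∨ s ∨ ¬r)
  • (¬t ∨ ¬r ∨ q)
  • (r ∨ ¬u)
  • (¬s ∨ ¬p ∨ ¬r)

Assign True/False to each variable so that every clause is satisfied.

p = False  q = False  r = False  s = False  t = True  u = False  v = True  w = True

Branch on p: take p = False.
  then r is forced to False.
  then u is forced to False.
  then v is forced to True.
Branch on q: take q = False.
Set s = False and propagate.
  then w is forced to True.
t is now unconstrained; take t = True.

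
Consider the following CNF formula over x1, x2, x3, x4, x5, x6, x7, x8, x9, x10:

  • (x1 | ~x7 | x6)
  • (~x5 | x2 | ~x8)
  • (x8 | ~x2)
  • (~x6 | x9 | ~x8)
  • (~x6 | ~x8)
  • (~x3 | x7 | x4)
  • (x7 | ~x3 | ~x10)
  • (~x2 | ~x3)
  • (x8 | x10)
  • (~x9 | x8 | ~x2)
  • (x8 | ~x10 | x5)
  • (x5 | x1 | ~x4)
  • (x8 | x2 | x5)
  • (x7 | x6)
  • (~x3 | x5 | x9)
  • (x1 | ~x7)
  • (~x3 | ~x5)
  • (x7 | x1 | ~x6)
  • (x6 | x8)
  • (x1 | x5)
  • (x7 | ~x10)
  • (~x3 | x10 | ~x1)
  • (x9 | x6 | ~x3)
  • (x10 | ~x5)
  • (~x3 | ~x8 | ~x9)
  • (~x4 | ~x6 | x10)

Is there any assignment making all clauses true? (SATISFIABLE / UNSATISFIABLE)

Pure literal: x3 appears only negated; assign x3 = False.
Branch on x1: take x1 = True.
Set x2 = True and propagate.
  then x8 is forced to True.
  then x6 is forced to False.
  then x7 is forced to True.
Set x5 = True and propagate.
  then x10 is forced to True.
x4, x9 are now unconstrained; take x4 = False, x9 = True.
So x1=T  x2=T  x3=F  x4=F  x5=T  x6=F  x7=T  x8=T  x9=T  x10=T is a satisfying assignment.

SATISFIABLE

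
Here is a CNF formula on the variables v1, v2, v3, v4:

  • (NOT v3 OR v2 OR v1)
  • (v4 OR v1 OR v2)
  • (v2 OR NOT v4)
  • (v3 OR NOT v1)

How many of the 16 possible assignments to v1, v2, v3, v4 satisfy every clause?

7

Satisfying assignments:
  v1=F v2=T v3=F v4=F
  v1=F v2=T v3=F v4=T
  v1=F v2=T v3=T v4=F
  v1=F v2=T v3=T v4=T
  v1=T v2=F v3=T v4=F
  v1=T v2=T v3=T v4=F
  v1=T v2=T v3=T v4=T
That's 7 in total.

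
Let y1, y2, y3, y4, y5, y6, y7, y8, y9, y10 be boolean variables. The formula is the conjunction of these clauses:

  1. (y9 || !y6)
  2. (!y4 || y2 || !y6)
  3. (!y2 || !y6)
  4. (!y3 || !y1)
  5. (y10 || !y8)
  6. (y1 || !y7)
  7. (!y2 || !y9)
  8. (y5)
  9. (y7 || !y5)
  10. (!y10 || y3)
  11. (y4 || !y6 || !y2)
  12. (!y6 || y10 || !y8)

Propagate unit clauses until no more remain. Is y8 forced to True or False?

False

(y5) is a unit clause: y5 = True.
From (!y5 || y7) and y5 = True: y7 = True.
In (y1 || !y7), !y7 is now false; y1 must hold, so y1 = True.
In (!y1 || !y3), !y1 is now false; !y3 must hold, so y3 = False.
In (!y10 || y3), y3 is now false; !y10 must hold, so y10 = False.
(!y8 || y10): since y10 = False, the clause reduces to (!y8). y8 = False.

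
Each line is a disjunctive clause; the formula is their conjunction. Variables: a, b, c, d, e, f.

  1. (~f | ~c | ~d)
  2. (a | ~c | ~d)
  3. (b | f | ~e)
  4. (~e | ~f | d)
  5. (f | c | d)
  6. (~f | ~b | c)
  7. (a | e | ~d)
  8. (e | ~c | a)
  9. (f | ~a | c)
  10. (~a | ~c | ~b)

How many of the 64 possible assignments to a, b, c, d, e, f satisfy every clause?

10

Case analysis on c and f:
  c=T, f=T: remaining (a,b,d,e) ∈ {(T,F,F,F)} — 1.
  c=T, f=F: remaining (a,b,d,e) ∈ {(F,T,F,T); (T,F,F,F); (T,F,T,F)} — 3.
  c=F, f=T: 5 of the 16 assignments to (a,b,d,e) work.
  c=F, f=F: remaining (a,b,d,e) ∈ {(F,T,T,T)} — 1.
Total: 1 + 3 + 5 + 1 = 10.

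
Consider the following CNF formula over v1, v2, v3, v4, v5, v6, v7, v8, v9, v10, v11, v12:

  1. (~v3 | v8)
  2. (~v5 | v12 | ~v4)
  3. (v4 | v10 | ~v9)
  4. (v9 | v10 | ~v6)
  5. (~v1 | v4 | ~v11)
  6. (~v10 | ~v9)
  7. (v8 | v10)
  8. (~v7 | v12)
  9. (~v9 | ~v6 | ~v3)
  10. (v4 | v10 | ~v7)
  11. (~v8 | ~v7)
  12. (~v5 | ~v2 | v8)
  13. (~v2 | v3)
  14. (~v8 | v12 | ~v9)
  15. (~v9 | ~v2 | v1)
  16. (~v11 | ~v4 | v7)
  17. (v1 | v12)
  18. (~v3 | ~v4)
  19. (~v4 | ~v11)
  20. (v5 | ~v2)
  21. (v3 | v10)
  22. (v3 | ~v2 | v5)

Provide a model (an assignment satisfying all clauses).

v2 occurs only negated in the remaining clauses — set v2 = False.
v12 occurs only positively in the remaining clauses — set v12 = True.
Branch on v1: take v1 = False.
Try v3 = False.
  then v10 is forced to True.
  then v9 is forced to False.
The remaining clauses are satisfied by v4 = False, v5 = True, v6 = True, v7 = True, v8 = False, v11 = True.
Check each clause:
  1. (v8 | ~v3) — ~v3 is true.
  2. (~v4 | ~v5 | v12) — v12 is true.
  3. (v4 | v10 | ~v9) — v10 is true.
  4. (v10 | ~v6 | v9) — v10 is true.
  5. (v4 | ~v1 | ~v11) — ~v1 is true.
  6. (~v9 | ~v10) — ~v9 is true.
  7. (v10 | v8) — v10 is true.
  8. (v12 | ~v7) — v12 is true.
  9. (~v3 | ~v6 | ~v9) — ~v3 is true.
  10. (~v7 | v4 | v10) — v10 is true.
  11. (~v7 | ~v8) — ~v8 is true.
  12. (~v2 | v8 | ~v5) — ~v2 is true.
  13. (~v2 | v3) — ~v2 is true.
  14. (v12 | ~v8 | ~v9) — ~v8 is true.
  15. (~v9 | v1 | ~v2) — ~v2 is true.
  16. (v7 | ~v4 | ~v11) — ~v4 is true.
  17. (v12 | v1) — v12 is true.
  18. (~v4 | ~v3) — ~v4 is true.
  19. (~v4 | ~v11) — ~v4 is true.
  20. (~v2 | v5) — v5 is true.
  21. (v3 | v10) — v10 is true.
  22. (v3 | ~v2 | v5) — v5 is true.

v1 = F, v2 = F, v3 = F, v4 = F, v5 = T, v6 = T, v7 = T, v8 = F, v9 = F, v10 = T, v11 = T, v12 = T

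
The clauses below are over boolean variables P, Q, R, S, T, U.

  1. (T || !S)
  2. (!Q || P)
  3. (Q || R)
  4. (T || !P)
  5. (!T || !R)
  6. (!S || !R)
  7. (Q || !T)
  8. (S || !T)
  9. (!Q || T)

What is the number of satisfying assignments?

Satisfying assignments:
  P=0 Q=0 R=1 S=0 T=0 U=0
  P=0 Q=0 R=1 S=0 T=0 U=1
  P=1 Q=1 R=0 S=1 T=1 U=0
  P=1 Q=1 R=0 S=1 T=1 U=1
Count: 4.

4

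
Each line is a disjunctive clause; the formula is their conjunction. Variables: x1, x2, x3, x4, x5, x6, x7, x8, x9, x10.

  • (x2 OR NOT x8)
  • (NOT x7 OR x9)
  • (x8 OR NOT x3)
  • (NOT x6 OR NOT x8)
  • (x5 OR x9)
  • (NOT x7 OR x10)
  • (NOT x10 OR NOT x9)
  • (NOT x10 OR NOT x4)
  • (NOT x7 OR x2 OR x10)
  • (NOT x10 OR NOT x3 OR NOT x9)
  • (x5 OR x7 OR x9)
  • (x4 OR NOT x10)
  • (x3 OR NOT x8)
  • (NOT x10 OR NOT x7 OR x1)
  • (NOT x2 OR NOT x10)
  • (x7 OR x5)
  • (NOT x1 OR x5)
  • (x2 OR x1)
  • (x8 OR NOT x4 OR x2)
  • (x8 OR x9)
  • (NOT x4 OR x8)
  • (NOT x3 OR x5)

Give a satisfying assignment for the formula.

x1=F  x2=T  x3=T  x4=T  x5=T  x6=F  x7=F  x8=T  x9=T  x10=F

Check each clause:
  1. (NOT x8 OR x2) — x2 is true.
  2. (x9 OR NOT x7) — x9 is true.
  3. (NOT x3 OR x8) — x8 is true.
  4. (NOT x8 OR NOT x6) — NOT x6 is true.
  5. (x5 OR x9) — x9 is true.
  6. (x10 OR NOT x7) — NOT x7 is true.
  7. (NOT x10 OR NOT x9) — NOT x10 is true.
  8. (NOT x10 OR NOT x4) — NOT x10 is true.
  9. (x10 OR x2 OR NOT x7) — NOT x7 is true.
  10. (NOT x10 OR NOT x9 OR NOT x3) — NOT x10 is true.
  11. (x5 OR x9 OR x7) — x9 is true.
  12. (NOT x10 OR x4) — x4 is true.
  13. (NOT x8 OR x3) — x3 is true.
  14. (x1 OR NOT x7 OR NOT x10) — NOT x7 is true.
  15. (NOT x10 OR NOT x2) — NOT x10 is true.
  16. (x7 OR x5) — x5 is true.
  17. (NOT x1 OR x5) — x5 is true.
  18. (x2 OR x1) — x2 is true.
  19. (x2 OR x8 OR NOT x4) — x8 is true.
  20. (x9 OR x8) — x8 is true.
  21. (x8 OR NOT x4) — x8 is true.
  22. (NOT x3 OR x5) — x5 is true.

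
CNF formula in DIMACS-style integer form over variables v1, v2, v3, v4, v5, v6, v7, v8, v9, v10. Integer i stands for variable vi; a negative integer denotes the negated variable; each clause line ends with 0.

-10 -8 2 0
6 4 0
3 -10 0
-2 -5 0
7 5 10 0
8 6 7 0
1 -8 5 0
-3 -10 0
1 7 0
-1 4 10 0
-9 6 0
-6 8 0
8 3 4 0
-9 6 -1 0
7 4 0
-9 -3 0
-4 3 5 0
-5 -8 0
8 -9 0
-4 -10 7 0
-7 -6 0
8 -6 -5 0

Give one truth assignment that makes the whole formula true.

v1=True, v2=True, v3=True, v4=True, v5=False, v6=False, v7=True, v8=True, v9=False, v10=False

Check each clause:
  1. (~v10 | ~v8 | v2) — v2 is true.
  2. (v4 | v6) — v4 is true.
  3. (v3 | ~v10) — v3 is true.
  4. (~v5 | ~v2) — ~v5 is true.
  5. (v10 | v5 | v7) — v7 is true.
  6. (v7 | v6 | v8) — v8 is true.
  7. (v1 | v5 | ~v8) — v1 is true.
  8. (~v3 | ~v10) — ~v10 is true.
  9. (v7 | v1) — v1 is true.
  10. (~v1 | v10 | v4) — v4 is true.
  11. (v6 | ~v9) — ~v9 is true.
  12. (v8 | ~v6) — v8 is true.
  13. (v4 | v3 | v8) — v8 is true.
  14. (v6 | ~v1 | ~v9) — ~v9 is true.
  15. (v7 | v4) — v4 is true.
  16. (~v3 | ~v9) — ~v9 is true.
  17. (v3 | v5 | ~v4) — v3 is true.
  18. (~v5 | ~v8) — ~v5 is true.
  19. (v8 | ~v9) — v8 is true.
  20. (~v10 | v7 | ~v4) — ~v10 is true.
  21. (~v6 | ~v7) — ~v6 is true.
  22. (~v6 | ~v5 | v8) — v8 is true.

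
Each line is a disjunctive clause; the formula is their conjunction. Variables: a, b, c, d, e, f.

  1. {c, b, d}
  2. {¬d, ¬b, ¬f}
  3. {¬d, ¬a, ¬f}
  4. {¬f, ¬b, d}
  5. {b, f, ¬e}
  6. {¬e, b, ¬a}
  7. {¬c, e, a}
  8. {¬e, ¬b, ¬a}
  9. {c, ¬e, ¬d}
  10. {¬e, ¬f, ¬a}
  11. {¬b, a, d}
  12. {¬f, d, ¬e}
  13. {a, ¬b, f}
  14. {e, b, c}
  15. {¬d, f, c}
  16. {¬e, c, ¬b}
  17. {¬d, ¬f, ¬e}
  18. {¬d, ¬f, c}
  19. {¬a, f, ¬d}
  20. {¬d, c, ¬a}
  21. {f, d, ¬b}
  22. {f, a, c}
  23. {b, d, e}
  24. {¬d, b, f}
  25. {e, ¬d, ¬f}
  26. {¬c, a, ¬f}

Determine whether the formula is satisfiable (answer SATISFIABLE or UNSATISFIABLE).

d = True:
  f = True:
    propagation gives b=False, a=False, e=False; an empty clause results — contradiction.
  f = False:
    propagation gives c=True, a=False, e=True, b=True; an empty clause results — contradiction.
d = False:
  b = True:
    propagation gives f=False; an empty clause results — contradiction.
  b = False:
    propagation gives c=True, e=True, f=True; an empty clause results — contradiction.
Every branch closes, so no satisfying assignment exists.

UNSATISFIABLE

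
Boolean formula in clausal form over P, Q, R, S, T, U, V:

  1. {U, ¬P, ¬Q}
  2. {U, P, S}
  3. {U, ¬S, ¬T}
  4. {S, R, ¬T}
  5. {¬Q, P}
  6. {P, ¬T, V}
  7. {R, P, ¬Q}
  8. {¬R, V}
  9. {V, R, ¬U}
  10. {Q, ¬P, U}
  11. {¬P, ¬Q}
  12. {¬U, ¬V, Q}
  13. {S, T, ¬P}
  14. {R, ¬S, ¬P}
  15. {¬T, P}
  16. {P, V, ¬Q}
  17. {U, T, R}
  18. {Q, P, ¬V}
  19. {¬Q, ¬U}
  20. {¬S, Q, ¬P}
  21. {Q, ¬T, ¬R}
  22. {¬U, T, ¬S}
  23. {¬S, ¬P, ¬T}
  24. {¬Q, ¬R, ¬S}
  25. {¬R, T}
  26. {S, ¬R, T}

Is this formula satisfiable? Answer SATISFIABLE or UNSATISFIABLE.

UNSATISFIABLE

P = True:
  propagation gives Q=False, U=True, V=False, R=False; an empty clause results — contradiction.
P = False:
  propagation gives Q=False, T=False, V=False, R=False; an empty clause results — contradiction.
Every branch closes, so no satisfying assignment exists.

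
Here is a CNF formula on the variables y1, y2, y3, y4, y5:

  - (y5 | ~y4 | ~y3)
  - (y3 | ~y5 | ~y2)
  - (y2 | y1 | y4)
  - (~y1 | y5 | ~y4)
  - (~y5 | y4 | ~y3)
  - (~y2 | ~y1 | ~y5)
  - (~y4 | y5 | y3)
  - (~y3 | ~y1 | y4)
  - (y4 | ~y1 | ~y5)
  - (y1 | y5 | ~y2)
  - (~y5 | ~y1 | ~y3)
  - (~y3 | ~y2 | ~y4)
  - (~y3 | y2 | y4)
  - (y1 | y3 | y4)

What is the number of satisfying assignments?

5

Satisfying assignments:
  y1=F y2=F y3=F y4=T y5=T
  y1=F y2=F y3=T y4=T y5=T
  y1=T y2=F y3=F y4=F y5=F
  y1=T y2=F y3=F y4=T y5=T
  y1=T y2=T y3=F y4=F y5=F
Count: 5.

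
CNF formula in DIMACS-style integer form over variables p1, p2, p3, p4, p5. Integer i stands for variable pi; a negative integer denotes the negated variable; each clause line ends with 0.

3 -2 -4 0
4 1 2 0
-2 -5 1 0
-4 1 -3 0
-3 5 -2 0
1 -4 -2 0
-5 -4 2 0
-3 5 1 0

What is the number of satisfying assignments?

Split on p2, then p1.
  p2=T, p1=T: remaining (p3,p4,p5) ∈ {(F,F,F); (F,F,T); (T,F,T); (T,T,T)} — 4.
  p2=T, p1=F: remaining (p3,p4,p5) ∈ {(F,F,F)} — 1.
  p2=F, p1=T: p3 free; 3 ways for (p4,p5) × 2^1 = 6.
  p2=F, p1=F: remaining (p3,p4,p5) ∈ {(F,T,F)} — 1.
Total: 4 + 1 + 6 + 1 = 12.

12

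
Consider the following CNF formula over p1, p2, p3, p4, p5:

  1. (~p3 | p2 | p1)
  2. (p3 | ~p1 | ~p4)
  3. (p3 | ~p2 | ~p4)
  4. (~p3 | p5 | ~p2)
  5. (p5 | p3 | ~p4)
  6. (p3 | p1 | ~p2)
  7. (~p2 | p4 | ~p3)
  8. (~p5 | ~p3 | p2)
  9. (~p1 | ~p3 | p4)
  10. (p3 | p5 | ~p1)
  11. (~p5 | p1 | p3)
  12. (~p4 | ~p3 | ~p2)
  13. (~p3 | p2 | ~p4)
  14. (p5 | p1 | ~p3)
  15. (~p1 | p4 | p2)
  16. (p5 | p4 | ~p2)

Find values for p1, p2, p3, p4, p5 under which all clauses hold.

p1=T, p2=T, p3=F, p4=F, p5=T

Check each clause:
  1. (p2 | ~p3 | p1) — p1 is true.
  2. (p3 | ~p4 | ~p1) — ~p4 is true.
  3. (p3 | ~p2 | ~p4) — ~p4 is true.
  4. (p5 | ~p2 | ~p3) — p5 is true.
  5. (p5 | p3 | ~p4) — ~p4 is true.
  6. (~p2 | p3 | p1) — p1 is true.
  7. (p4 | ~p3 | ~p2) — ~p3 is true.
  8. (~p3 | p2 | ~p5) — p2 is true.
  9. (~p3 | ~p1 | p4) — ~p3 is true.
  10. (p5 | ~p1 | p3) — p5 is true.
  11. (~p5 | p1 | p3) — p1 is true.
  12. (~p4 | ~p3 | ~p2) — ~p4 is true.
  13. (~p3 | ~p4 | p2) — p2 is true.
  14. (p5 | p1 | ~p3) — p1 is true.
  15. (~p1 | p4 | p2) — p2 is true.
  16. (p4 | p5 | ~p2) — p5 is true.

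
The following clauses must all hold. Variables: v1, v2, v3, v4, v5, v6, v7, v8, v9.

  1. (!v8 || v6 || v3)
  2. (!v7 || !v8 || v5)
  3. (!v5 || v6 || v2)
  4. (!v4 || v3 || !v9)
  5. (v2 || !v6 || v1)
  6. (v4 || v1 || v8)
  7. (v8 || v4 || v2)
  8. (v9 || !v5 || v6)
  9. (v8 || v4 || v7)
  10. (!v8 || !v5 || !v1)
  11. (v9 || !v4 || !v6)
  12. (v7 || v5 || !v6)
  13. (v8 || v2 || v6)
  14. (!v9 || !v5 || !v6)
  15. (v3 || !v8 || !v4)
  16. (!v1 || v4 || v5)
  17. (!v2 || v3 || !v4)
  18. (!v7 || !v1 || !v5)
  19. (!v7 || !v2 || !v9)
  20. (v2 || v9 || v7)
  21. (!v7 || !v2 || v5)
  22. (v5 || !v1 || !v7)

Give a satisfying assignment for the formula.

v1=True, v2=True, v3=True, v4=True, v5=False, v6=False, v7=False, v8=True, v9=True

Pure literal: v3 appears only positively; assign v3 = True.
Branch on v1: take v1 = True.
Set v2 = True and propagate.
Branch on v4: take v4 = True.
The remaining clauses are satisfied by v5 = False, v6 = False, v7 = False, v8 = True, v9 = True.
Every clause has at least one true literal under this assignment.
Check each clause:
  1. (v6 || !v8 || v3) — v3 is true.
  2. (!v7 || !v8 || v5) — !v7 is true.
  3. (v2 || !v5 || v6) — v2 is true.
  4. (!v9 || !v4 || v3) — v3 is true.
  5. (!v6 || v2 || v1) — v1 is true.
  6. (v1 || v8 || v4) — v8 is true.
  7. (v8 || v2 || v4) — v8 is true.
  8. (v9 || v6 || !v5) — v9 is true.
  9. (v7 || v8 || v4) — v8 is true.
  10. (!v1 || !v8 || !v5) — !v5 is true.
  11. (!v6 || !v4 || v9) — v9 is true.
  12. (v5 || !v6 || v7) — !v6 is true.
  13. (v6 || v2 || v8) — v8 is true.
  14. (!v9 || !v5 || !v6) — !v6 is true.
  15. (!v8 || !v4 || v3) — v3 is true.
  16. (!v1 || v4 || v5) — v4 is true.
  17. (v3 || !v4 || !v2) — v3 is true.
  18. (!v7 || !v5 || !v1) — !v7 is true.
  19. (!v7 || !v9 || !v2) — !v7 is true.
  20. (v2 || v9 || v7) — v9 is true.
  21. (v5 || !v7 || !v2) — !v7 is true.
  22. (!v1 || v5 || !v7) — !v7 is true.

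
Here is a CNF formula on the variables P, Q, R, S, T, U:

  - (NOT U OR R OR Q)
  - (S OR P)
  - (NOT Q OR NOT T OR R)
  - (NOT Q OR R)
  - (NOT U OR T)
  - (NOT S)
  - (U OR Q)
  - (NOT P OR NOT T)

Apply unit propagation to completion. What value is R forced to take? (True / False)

True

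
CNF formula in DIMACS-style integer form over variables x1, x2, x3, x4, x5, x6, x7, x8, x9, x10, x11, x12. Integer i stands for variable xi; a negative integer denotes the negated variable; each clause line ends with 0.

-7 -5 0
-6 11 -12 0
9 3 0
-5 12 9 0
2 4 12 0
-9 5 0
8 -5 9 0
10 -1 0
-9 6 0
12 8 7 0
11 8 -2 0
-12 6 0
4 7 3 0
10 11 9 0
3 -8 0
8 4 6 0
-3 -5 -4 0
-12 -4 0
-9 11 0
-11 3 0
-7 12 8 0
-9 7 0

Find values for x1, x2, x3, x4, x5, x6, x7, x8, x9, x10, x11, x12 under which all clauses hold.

Pure literal: x10 appears only positively; assign x10 = True.
Try x2 = True.
Set x3 = True and propagate.
Try x4 = False.
The remaining clauses are satisfied by x1 = True, x5 = False, x6 = False, x7 = False, x8 = True, x9 = False, x11 = False, x12 = False.

x1=T, x2=T, x3=T, x4=F, x5=F, x6=F, x7=F, x8=T, x9=F, x10=T, x11=F, x12=F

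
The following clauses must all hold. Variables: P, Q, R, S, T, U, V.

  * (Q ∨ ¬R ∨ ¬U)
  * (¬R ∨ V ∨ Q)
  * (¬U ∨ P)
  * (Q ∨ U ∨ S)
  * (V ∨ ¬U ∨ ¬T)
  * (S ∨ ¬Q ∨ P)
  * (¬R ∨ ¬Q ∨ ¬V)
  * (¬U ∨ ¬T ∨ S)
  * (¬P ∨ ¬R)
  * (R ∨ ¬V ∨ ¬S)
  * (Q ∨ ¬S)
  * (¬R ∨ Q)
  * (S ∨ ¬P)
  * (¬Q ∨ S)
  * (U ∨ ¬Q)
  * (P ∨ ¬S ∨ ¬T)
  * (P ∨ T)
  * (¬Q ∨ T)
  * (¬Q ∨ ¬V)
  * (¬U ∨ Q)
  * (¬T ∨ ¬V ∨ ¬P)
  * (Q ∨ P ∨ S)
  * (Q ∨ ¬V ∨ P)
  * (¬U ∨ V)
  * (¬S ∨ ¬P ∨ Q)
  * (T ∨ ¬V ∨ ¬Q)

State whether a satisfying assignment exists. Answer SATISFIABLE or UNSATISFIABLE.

UNSATISFIABLE

Q = True:
  propagation gives S=True, U=True, P=True, R=False; an empty clause results — contradiction.
Q = False:
  propagation gives S=False, U=True; an empty clause results — contradiction.
Every branch closes, so no satisfying assignment exists.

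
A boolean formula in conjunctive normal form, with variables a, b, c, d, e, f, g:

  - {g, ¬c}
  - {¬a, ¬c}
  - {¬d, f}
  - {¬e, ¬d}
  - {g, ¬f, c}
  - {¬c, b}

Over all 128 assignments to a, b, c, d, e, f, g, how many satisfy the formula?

33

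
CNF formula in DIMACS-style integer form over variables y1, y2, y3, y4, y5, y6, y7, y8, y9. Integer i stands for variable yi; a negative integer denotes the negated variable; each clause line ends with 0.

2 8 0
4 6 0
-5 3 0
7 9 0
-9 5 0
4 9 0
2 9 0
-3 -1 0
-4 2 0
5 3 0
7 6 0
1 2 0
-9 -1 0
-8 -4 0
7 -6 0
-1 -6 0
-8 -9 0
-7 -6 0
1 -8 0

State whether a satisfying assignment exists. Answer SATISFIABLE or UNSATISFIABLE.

SATISFIABLE

y2 occurs only positively in the remaining clauses — set y2 = True.
Branch on y1: take y1 = False.
  then y8 is forced to False.
Try y3 = True.
The remaining clauses are satisfied by y4 = True, y5 = False, y6 = False, y7 = True, y9 = False.
So y1=F, y2=T, y3=T, y4=T, y5=F, y6=F, y7=T, y8=F, y9=F is a satisfying assignment.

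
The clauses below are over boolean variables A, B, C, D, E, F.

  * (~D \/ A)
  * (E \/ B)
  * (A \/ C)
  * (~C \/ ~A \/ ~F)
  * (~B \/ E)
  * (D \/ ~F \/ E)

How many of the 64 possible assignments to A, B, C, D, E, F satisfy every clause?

16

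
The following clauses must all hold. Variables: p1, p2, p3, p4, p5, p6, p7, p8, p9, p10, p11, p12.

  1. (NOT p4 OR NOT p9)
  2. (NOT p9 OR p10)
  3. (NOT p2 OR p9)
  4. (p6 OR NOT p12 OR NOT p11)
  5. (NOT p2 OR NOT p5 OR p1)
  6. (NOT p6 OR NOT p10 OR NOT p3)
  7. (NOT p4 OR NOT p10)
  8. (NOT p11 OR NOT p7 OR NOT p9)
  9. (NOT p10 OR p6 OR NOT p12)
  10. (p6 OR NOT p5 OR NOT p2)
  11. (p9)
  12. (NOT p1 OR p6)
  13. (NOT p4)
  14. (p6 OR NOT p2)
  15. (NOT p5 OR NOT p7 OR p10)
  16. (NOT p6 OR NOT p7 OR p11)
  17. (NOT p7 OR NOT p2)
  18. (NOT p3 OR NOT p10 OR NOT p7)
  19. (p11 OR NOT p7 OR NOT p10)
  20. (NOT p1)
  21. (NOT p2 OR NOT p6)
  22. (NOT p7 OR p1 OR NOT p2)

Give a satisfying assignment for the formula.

(p9) is a unit clause, so p9 = True.
(NOT p4) is a unit clause, so p4 = False.
Unit propagation: (p10) forces p10 = True.
Unit propagation: (NOT p1) forces p1 = False.
p2 occurs only negated in the remaining clauses — set p2 = False.
Pure literal: p7 appears only negated; assign p7 = False.
Set p3 = True and propagate.
  then p6 is forced to False.
  then p12 is forced to False.
p5, p8, p11 are now unconstrained; take p5 = True, p8 = True, p11 = True.
Every clause has at least one true literal under this assignment.

p1=F, p2=F, p3=T, p4=F, p5=T, p6=F, p7=F, p8=T, p9=T, p10=T, p11=T, p12=F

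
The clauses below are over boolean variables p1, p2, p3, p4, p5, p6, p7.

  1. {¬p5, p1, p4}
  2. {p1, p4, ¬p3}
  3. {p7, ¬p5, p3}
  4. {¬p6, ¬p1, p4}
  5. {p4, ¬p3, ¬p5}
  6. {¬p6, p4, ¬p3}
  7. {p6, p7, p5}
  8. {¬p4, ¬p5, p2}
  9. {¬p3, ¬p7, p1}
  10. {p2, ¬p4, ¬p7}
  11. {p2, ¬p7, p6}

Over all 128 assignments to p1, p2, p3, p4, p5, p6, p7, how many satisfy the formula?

Case analysis on p4 and p3:
  p4=1, p3=1: 12 of the 32 assignments to (p1,p2,p5,p6,p7) work.
  p4=1, p3=0: p1 free; 6 ways for (p2,p5,p6,p7) × 2^1 = 12.
  p4=0, p3=1: remaining (p1,p2,p5,p6,p7) ∈ {(1,1,0,0,1)} — 1.
  p4=0, p3=0: 7 of the 32 assignments to (p1,p2,p5,p6,p7) work.
Total: 12 + 12 + 1 + 7 = 32.

32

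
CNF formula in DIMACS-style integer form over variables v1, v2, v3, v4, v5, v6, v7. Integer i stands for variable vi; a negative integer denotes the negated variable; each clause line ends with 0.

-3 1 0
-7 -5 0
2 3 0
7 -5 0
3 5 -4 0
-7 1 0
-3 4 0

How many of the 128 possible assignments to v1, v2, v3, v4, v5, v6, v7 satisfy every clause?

14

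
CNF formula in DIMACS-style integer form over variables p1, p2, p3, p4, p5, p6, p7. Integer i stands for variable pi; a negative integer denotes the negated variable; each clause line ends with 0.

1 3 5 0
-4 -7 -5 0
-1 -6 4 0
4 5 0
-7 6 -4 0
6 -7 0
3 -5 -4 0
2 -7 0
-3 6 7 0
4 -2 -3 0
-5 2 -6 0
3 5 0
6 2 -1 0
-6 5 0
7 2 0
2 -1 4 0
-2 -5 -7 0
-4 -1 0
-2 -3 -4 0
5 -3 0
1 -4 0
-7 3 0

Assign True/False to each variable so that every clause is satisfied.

p1=0, p2=1, p3=0, p4=0, p5=1, p6=1, p7=0

Check each clause:
  1. (p1 ∨ p3 ∨ p5) — p5 is true.
  2. (¬p5 ∨ ¬p4 ∨ ¬p7) — ¬p7 is true.
  3. (¬p6 ∨ ¬p1 ∨ p4) — ¬p1 is true.
  4. (p4 ∨ p5) — p5 is true.
  5. (p6 ∨ ¬p4 ∨ ¬p7) — ¬p7 is true.
  6. (¬p7 ∨ p6) — ¬p7 is true.
  7. (¬p5 ∨ p3 ∨ ¬p4) — ¬p4 is true.
  8. (p2 ∨ ¬p7) — ¬p7 is true.
  9. (p7 ∨ p6 ∨ ¬p3) — ¬p3 is true.
  10. (¬p2 ∨ ¬p3 ∨ p4) — ¬p3 is true.
  11. (¬p5 ∨ p2 ∨ ¬p6) — p2 is true.
  12. (p5 ∨ p3) — p5 is true.
  13. (p6 ∨ ¬p1 ∨ p2) — p2 is true.
  14. (¬p6 ∨ p5) — p5 is true.
  15. (p2 ∨ p7) — p2 is true.
  16. (¬p1 ∨ p4 ∨ p2) — p2 is true.
  17. (¬p2 ∨ ¬p5 ∨ ¬p7) — ¬p7 is true.
  18. (¬p4 ∨ ¬p1) — ¬p4 is true.
  19. (¬p3 ∨ ¬p2 ∨ ¬p4) — ¬p4 is true.
  20. (¬p3 ∨ p5) — ¬p3 is true.
  21. (¬p4 ∨ p1) — ¬p4 is true.
  22. (p3 ∨ ¬p7) — ¬p7 is true.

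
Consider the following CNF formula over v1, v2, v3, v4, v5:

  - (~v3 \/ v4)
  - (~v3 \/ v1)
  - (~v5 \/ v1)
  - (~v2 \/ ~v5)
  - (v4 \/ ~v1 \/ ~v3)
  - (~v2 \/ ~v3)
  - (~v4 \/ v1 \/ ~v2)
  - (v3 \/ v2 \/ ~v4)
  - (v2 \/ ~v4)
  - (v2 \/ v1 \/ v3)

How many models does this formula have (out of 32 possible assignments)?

5

Satisfying assignments:
  v1=F v2=T v3=F v4=F v5=F
  v1=T v2=F v3=F v4=F v5=F
  v1=T v2=F v3=F v4=F v5=T
  v1=T v2=T v3=F v4=F v5=F
  v1=T v2=T v3=F v4=T v5=F
That's 5 in total.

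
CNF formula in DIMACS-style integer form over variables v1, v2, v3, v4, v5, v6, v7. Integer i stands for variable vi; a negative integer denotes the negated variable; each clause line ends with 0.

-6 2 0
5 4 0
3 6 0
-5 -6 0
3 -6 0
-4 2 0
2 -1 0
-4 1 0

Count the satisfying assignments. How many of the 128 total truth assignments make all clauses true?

12

Case analysis on v6 and v2:
  v6=T, v2=T: remaining (v1,v3,v4,v5,v7) ∈ {(T,T,T,F,F); (T,T,T,F,T)} — 2.
  v6=T, v2=F: a clause becomes empty — 0.
  v6=F, v2=T: v7 free; 4 ways for (v1,v3,v4,v5) × 2^1 = 8.
  v6=F, v2=F: remaining (v1,v3,v4,v5,v7) ∈ {(F,T,F,T,F); (F,T,F,T,T)} — 2.
Total: 2 + 0 + 8 + 2 = 12.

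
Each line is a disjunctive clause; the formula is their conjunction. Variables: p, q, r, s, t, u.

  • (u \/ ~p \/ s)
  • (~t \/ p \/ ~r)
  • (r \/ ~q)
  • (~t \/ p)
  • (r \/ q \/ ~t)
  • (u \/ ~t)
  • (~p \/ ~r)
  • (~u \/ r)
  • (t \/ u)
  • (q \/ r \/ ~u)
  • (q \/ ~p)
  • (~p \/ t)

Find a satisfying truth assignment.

Pure literal: s appears only positively; assign s = True.
Try p = False.
  then t is forced to False.
  then u is forced to True.
  then r is forced to True.
q is now unconstrained; take q = False.

p=0, q=0, r=1, s=1, t=0, u=1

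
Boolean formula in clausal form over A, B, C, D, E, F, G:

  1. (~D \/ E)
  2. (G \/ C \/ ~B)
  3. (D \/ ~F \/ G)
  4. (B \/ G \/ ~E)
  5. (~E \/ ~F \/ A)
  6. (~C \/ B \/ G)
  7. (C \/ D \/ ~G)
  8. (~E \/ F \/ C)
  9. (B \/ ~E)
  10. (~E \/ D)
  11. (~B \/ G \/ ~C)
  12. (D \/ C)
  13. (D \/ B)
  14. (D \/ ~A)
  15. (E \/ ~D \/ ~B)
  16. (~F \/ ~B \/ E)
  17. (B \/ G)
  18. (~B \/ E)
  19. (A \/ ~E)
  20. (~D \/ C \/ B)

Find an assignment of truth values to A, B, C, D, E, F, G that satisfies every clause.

A=T  B=T  C=T  D=T  E=T  F=F  G=T

Set A = True and propagate.
  then D is forced to True.
  then E is forced to True.
  then B is forced to True.
Branch on C: take C = True.
  then G is forced to True.
F is now unconstrained; take F = False.
Every clause has at least one true literal under this assignment.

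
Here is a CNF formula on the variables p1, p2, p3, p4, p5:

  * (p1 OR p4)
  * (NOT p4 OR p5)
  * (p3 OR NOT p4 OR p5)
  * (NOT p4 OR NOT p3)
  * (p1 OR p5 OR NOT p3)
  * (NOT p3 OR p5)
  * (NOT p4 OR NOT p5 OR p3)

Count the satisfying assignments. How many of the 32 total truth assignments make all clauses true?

6

The models are:
  p1=T p2=F p3=F p4=F p5=F
  p1=T p2=F p3=F p4=F p5=T
  p1=T p2=F p3=T p4=F p5=T
  p1=T p2=T p3=F p4=F p5=F
  p1=T p2=T p3=F p4=F p5=T
  p1=T p2=T p3=T p4=F p5=T
Count: 6.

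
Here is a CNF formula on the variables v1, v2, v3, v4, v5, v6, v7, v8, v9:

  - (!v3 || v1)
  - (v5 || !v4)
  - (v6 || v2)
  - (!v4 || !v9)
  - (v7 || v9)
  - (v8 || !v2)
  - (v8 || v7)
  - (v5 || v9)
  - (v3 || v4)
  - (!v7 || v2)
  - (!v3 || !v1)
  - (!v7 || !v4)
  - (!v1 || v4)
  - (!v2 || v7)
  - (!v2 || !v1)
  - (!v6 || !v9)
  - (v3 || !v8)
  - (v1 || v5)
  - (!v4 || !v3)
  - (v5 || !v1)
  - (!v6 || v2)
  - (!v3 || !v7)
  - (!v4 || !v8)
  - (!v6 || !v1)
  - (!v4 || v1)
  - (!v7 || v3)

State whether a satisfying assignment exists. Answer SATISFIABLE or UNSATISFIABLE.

UNSATISFIABLE

v1 = True:
  propagation gives v3=False, v4=True, v5=True, v9=False; an empty clause results — contradiction.
v1 = False:
  propagation gives v3=False, v4=True; an empty clause results — contradiction.
Every branch closes, so no satisfying assignment exists.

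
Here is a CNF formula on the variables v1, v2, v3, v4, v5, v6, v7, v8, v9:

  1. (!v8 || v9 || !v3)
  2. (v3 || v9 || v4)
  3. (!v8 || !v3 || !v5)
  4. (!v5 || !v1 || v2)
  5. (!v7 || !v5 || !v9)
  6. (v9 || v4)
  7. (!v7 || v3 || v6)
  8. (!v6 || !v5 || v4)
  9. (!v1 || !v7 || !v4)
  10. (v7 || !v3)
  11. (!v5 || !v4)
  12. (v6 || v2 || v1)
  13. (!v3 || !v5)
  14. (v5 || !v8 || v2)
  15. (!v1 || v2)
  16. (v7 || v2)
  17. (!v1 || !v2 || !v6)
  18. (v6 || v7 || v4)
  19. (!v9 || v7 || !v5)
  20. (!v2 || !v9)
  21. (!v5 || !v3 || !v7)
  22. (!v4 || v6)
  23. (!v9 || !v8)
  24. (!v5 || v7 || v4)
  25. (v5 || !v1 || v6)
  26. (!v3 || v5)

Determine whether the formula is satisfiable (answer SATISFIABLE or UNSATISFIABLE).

v8 occurs only negated in the remaining clauses — set v8 = False.
Branch on v1: take v1 = False.
Branch on v2: take v2 = True.
  then v9 is forced to False.
  then v4 is forced to True.
  then v5 is forced to False.
  then v6 is forced to True.
  then v3 is forced to False.
v7 is now unconstrained; take v7 = True.
So v1=F, v2=T, v3=F, v4=T, v5=F, v6=T, v7=T, v8=F, v9=F is a satisfying assignment.

SATISFIABLE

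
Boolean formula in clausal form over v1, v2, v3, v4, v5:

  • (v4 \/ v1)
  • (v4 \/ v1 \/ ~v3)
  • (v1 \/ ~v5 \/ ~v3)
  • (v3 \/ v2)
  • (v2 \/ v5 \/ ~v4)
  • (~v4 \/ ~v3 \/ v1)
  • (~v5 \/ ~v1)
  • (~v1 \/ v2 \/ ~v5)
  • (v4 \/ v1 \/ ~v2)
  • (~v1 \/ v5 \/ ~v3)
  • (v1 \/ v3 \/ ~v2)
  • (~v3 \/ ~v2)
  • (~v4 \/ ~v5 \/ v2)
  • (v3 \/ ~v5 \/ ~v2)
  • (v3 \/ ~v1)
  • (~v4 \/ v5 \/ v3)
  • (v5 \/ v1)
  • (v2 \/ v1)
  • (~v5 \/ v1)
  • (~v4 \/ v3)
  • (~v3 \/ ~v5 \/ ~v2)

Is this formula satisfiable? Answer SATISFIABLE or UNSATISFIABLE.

v1 = True:
  propagation gives v5=False, v3=False; an empty clause results — contradiction.
v1 = False:
  propagation gives v4=True, v3=False; an empty clause results — contradiction.
Every branch closes, so no satisfying assignment exists.

UNSATISFIABLE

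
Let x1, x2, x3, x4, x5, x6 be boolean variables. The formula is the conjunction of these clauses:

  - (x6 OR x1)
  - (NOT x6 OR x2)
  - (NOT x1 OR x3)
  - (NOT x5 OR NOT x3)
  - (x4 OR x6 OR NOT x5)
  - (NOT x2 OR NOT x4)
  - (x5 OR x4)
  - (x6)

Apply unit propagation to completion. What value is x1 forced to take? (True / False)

False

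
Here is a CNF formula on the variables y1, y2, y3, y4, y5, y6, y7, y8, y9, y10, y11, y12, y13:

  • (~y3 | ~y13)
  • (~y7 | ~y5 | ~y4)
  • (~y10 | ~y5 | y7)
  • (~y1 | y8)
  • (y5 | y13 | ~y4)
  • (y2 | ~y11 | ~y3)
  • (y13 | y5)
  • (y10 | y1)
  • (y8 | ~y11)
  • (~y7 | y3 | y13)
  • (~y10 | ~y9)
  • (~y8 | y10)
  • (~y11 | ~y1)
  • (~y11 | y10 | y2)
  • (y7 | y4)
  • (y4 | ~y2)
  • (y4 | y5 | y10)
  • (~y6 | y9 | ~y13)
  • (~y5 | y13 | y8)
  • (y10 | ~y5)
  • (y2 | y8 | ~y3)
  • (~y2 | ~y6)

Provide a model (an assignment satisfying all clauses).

Pure literal: y11 appears only negated; assign y11 = False.
Branch on y1: take y1 = True.
  then y8 is forced to True.
  then y10 is forced to True.
  then y9 is forced to False.
Branch on y2: take y2 = False.
The remaining clauses are satisfied by y3 = True, y4 = False, y5 = True, y6 = True, y7 = True, y12 = False, y13 = False.

y1 = True  y2 = False  y3 = True  y4 = False  y5 = True  y6 = True  y7 = True  y8 = True  y9 = False  y10 = True  y11 = False  y12 = False  y13 = False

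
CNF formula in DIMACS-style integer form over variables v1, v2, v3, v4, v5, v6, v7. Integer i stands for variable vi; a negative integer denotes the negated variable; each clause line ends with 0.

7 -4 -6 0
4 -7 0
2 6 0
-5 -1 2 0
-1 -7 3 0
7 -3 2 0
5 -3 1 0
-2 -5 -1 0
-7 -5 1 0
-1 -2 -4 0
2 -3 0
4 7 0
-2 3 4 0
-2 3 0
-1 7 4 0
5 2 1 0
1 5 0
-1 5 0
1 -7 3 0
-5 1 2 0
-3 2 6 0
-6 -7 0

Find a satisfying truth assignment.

v1=0, v2=1, v3=1, v4=1, v5=1, v6=0, v7=0

Check each clause:
  1. (v7 || !v6 || !v4) — !v6 is true.
  2. (v4 || !v7) — !v7 is true.
  3. (v6 || v2) — v2 is true.
  4. (v2 || !v5 || !v1) — v2 is true.
  5. (v3 || !v1 || !v7) — !v7 is true.
  6. (v7 || !v3 || v2) — v2 is true.
  7. (v5 || !v3 || v1) — v5 is true.
  8. (!v2 || !v1 || !v5) — !v1 is true.
  9. (v1 || !v5 || !v7) — !v7 is true.
  10. (!v1 || !v4 || !v2) — !v1 is true.
  11. (!v3 || v2) — v2 is true.
  12. (v4 || v7) — v4 is true.
  13. (!v2 || v4 || v3) — v3 is true.
  14. (v3 || !v2) — v3 is true.
  15. (!v1 || v7 || v4) — v4 is true.
  16. (v1 || v5 || v2) — v2 is true.
  17. (v5 || v1) — v5 is true.
  18. (v5 || !v1) — v5 is true.
  19. (v1 || !v7 || v3) — !v7 is true.
  20. (!v5 || v1 || v2) — v2 is true.
  21. (!v3 || v2 || v6) — v2 is true.
  22. (!v7 || !v6) — !v7 is true.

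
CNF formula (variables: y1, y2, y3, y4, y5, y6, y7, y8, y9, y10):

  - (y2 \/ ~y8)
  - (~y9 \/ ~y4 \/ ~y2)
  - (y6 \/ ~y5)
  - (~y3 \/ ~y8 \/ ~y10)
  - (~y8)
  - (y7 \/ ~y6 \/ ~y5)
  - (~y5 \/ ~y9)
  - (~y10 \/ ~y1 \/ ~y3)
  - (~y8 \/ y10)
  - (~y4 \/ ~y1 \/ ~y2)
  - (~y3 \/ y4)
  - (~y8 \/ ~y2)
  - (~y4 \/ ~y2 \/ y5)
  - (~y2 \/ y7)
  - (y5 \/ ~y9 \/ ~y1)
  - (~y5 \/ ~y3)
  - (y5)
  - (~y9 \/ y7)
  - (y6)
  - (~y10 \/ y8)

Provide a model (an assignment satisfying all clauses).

y1=0, y2=0, y3=0, y4=1, y5=1, y6=1, y7=1, y8=0, y9=0, y10=0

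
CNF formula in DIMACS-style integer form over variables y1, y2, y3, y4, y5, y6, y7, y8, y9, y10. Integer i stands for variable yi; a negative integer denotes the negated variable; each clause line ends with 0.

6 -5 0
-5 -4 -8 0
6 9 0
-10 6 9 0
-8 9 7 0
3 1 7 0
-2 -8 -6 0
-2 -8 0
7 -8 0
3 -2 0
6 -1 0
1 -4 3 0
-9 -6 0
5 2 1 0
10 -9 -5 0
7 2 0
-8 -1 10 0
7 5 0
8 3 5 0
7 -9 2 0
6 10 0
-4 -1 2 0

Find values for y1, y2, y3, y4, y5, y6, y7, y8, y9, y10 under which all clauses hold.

Pure literal: y3 appears only positively; assign y3 = True.
Pure literal: y4 appears only negated; assign y4 = False.
Set y1 = False and propagate.
For the remaining variables, y2 = False, y5 = True, y6 = True, y7 = True, y8 = False, y9 = False, y10 = True works.
Every clause has at least one true literal under this assignment.

y1=False, y2=False, y3=True, y4=False, y5=True, y6=True, y7=True, y8=False, y9=False, y10=True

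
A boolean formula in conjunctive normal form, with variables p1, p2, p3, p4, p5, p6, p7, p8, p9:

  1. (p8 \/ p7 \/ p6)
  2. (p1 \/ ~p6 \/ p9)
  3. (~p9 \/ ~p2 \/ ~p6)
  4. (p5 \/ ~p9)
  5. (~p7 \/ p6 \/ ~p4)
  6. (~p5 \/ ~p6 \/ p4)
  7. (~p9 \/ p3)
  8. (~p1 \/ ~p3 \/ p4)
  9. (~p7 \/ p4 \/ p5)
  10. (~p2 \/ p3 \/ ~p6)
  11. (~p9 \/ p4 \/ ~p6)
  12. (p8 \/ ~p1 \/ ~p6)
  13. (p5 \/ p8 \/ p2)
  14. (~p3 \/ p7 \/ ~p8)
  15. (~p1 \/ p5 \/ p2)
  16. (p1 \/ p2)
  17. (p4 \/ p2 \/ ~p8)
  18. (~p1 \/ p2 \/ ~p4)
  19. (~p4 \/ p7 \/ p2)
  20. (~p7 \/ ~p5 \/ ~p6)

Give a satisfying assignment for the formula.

p1 = False, p2 = True, p3 = True, p4 = False, p5 = True, p6 = False, p7 = True, p8 = True, p9 = True

Set p1 = False and propagate.
  then p2 is forced to True.
Set p3 = True and propagate.
Try p4 = False.
The remaining clauses are satisfied by p5 = True, p6 = False, p7 = True, p8 = True, p9 = True.
Every clause has at least one true literal under this assignment.
Check each clause:
  1. (p7 \/ p6 \/ p8) — p8 is true.
  2. (p1 \/ p9 \/ ~p6) — p9 is true.
  3. (~p9 \/ ~p6 \/ ~p2) — ~p6 is true.
  4. (p5 \/ ~p9) — p5 is true.
  5. (~p4 \/ p6 \/ ~p7) — ~p4 is true.
  6. (p4 \/ ~p5 \/ ~p6) — ~p6 is true.
  7. (p3 \/ ~p9) — p3 is true.
  8. (p4 \/ ~p1 \/ ~p3) — ~p1 is true.
  9. (~p7 \/ p5 \/ p4) — p5 is true.
  10. (p3 \/ ~p6 \/ ~p2) — ~p6 is true.
  11. (p4 \/ ~p6 \/ ~p9) — ~p6 is true.
  12. (~p6 \/ p8 \/ ~p1) — p8 is true.
  13. (p5 \/ p2 \/ p8) — p8 is true.
  14. (~p8 \/ ~p3 \/ p7) — p7 is true.
  15. (p5 \/ p2 \/ ~p1) — p2 is true.
  16. (p1 \/ p2) — p2 is true.
  17. (p2 \/ p4 \/ ~p8) — p2 is true.
  18. (~p4 \/ ~p1 \/ p2) — p2 is true.
  19. (~p4 \/ p7 \/ p2) — p2 is true.
  20. (~p6 \/ ~p7 \/ ~p5) — ~p6 is true.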